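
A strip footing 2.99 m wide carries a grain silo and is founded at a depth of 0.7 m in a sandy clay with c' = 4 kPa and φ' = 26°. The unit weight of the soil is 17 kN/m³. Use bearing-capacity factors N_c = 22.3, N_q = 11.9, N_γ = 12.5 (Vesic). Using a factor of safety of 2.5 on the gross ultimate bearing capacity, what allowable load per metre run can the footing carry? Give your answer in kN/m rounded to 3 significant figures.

q = γ·D_f = 17 × 0.7 = 11.9 kPa.
c·N_c = 4 × 22.3 = 89.2 kPa
q·N_q = 11.9 × 11.9 = 141.61 kPa
0.5·γ·B·N_γ = 0.5 × 17 × 2.99 × 12.5 = 317.69 kPa
q_ult = 89.2 + 141.61 + 317.69 = 548.5 kPa.
Gross allowable pressure q_all = 548.5 / 2.5 = 219.4 kPa.
Allowable wall load = q_all × B = 219.4 × 2.99 = 656 kN per metre run.

≈ 656 kN/m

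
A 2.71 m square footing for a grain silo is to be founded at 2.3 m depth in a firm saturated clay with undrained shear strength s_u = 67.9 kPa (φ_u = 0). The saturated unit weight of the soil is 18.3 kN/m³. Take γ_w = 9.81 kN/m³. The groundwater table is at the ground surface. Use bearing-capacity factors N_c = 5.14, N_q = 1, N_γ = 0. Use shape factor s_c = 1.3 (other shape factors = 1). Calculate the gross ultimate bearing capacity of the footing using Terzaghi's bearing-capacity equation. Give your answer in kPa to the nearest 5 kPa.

Water table at ground surface, so effective unit weight γ' = 18.3 − 9.81 = 8.49 kN/m³ is used throughout; overburden q = 8.49 × 2.3 = 19.527 kPa.
Cohesion term c·N_c·s_c = 67.9 × 5.14 × 1.3 = 453.71 kPa; surcharge term q·N_q = 19.527 × 1 = 19.527 kPa.
q_ult = 453.71 + 19.527 = 473.23 kPa.

q_ult ≈ 475 kPa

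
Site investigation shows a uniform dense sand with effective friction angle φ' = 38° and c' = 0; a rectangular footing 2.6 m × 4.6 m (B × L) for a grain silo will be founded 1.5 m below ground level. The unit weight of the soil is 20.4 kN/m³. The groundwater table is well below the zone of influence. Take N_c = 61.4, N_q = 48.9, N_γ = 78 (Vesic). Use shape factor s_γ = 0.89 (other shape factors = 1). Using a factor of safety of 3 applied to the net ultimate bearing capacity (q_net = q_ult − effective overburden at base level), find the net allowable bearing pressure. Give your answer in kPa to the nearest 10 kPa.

q_all(net) ≈ 1100 kPa

q = γ·D_f = 20.4 × 1.5 = 30.6 kPa.
q·N_q = 30.6 × 48.9 = 1496.3 kPa
0.5·γ·B·N_γ·s_γ = 0.5 × 20.4 × 2.6 × 78 × 0.89 = 1841 kPa
q_ult = 1496.3 + 1841 = 3337.4 kPa.
Net ultimate: q_net = 3337.4 − 30.6 = 3306.8 kPa.
q_all(net) = 3306.8 / 3 = 1102.3 kPa.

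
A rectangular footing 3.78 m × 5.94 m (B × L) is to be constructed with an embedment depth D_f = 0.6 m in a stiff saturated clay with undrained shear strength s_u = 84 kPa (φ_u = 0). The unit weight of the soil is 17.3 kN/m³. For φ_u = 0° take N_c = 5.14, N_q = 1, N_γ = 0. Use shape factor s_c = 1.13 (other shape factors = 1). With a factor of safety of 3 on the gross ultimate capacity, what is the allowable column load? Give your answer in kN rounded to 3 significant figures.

P_all ≈ 3730 kN

q = γ·D_f = 17.3 × 0.6 = 10.38 kPa.
c·N_c·s_c = 84 × 5.14 × 1.13 = 487.89 kPa
q·N_q = 10.38 × 1 = 10.38 kPa
q_ult = 487.89 + 10.38 = 498.27 kPa.
Gross allowable pressure q_all = 498.27 / 3 = 166.09 kPa.
Footing area = 22.4532 m², so allowable column load = 166.09 × 22.4532 = 3729.2 kN.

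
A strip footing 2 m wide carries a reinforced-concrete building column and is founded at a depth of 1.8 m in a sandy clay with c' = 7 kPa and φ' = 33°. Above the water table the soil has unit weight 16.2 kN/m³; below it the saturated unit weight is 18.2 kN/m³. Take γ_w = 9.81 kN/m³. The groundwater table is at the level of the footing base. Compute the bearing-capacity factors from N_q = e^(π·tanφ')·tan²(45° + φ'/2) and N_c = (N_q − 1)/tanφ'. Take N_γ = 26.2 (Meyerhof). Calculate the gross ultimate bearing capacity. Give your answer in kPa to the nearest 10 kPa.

tan33° = 0.6494, so N_q = e^(π×0.6494)·tan²(61.5°) = 7.692 × 3.392 = 26.09.
N_c = (26.09 − 1)/tan33° = 38.64.
Overburden at base level: q = 16.2 × 1.8 = 29.16 kPa.
Below the base the soil is submerged, so the ½γBN_γ term uses γ' = 18.2 − 9.81 = 8.39 kN/m³.
Cohesion term c·N_c = 7 × 38.638 = 270.47 kPa; surcharge term q·N_q = 29.16 × 26.092 = 760.84 kPa; self-weight term 0.5·γ·B·N_γ = 0.5 × 8.39 × 2 × 26.2 = 219.82 kPa.
q_ult = 270.47 + 760.84 + 219.82 = 1251.1 kPa.

q_ult ≈ 1250 kPa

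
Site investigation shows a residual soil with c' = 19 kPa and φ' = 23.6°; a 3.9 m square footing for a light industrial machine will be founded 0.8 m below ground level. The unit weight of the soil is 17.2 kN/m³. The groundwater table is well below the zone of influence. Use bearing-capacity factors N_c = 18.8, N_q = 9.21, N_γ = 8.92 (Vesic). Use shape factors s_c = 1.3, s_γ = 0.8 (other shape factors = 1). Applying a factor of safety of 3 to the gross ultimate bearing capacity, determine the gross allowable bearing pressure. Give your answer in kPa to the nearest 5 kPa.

q = γ·D_f = 17.2 × 0.8 = 13.76 kPa.
c·N_c·s_c = 19 × 18.8 × 1.3 = 464.36 kPa
q·N_q = 13.76 × 9.21 = 126.73 kPa
0.5·γ·B·N_γ·s_γ = 0.5 × 17.2 × 3.9 × 8.92 × 0.8 = 239.34 kPa
q_ult = 464.36 + 126.73 + 239.34 = 830.43 kPa.
q_all = q_ult / FS = 830.43 / 3 = 276.81 kPa.

q_all ≈ 275 kPa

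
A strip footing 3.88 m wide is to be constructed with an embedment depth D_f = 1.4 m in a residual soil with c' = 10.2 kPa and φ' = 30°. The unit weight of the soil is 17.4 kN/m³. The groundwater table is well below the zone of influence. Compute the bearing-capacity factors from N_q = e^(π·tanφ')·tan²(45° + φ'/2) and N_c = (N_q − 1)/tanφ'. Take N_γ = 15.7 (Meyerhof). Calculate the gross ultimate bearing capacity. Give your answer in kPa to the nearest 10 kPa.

q_ult ≈ 1290 kPa

tan30° = 0.5774, so N_q = e^(π×0.5774)·tan²(60°) = 6.134 × 3.0 = 18.4.
N_c = (18.4 − 1)/tan30° = 30.14.
q = γ·D_f = 17.4 × 1.4 = 24.36 kPa.
c·N_c = 10.2 × 30.14 = 307.42 kPa
q·N_q = 24.36 × 18.401 = 448.25 kPa
0.5·γ·B·N_γ = 0.5 × 17.4 × 3.88 × 15.7 = 529.97 kPa
q_ult = 307.42 + 448.25 + 529.97 = 1285.6 kPa.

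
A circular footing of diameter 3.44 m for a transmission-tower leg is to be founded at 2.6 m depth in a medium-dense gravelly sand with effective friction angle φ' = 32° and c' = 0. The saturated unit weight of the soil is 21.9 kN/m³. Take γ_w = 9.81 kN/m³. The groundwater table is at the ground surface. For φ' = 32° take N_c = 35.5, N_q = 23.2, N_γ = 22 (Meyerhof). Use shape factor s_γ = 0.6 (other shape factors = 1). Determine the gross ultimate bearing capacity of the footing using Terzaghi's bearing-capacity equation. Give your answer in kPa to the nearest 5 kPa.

γ' = 21.9 − 9.81 = 12.09 kN/m³ (submerged throughout). q = 12.09 × 2.6 = 31.434 kPa; the same γ' applies in the ½γBN_γ term.
q·N_q = 31.434 × 23.2 = 729.27 kPa
0.5·γ·B·N_γ·s_γ = 0.5 × 12.09 × 3.44 × 22 × 0.6 = 274.49 kPa
q_ult = 729.27 + 274.49 = 1003.8 kPa.

q_ult ≈ 1005 kPa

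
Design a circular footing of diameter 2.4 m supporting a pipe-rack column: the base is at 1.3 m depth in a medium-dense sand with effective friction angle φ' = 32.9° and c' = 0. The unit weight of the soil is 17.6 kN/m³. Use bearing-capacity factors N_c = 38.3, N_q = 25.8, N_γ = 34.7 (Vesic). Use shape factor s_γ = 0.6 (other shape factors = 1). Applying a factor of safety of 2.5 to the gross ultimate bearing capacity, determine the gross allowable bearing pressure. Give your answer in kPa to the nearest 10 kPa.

q_all ≈ 410 kPa

q = γ·D_f = 17.6 × 1.3 = 22.88 kPa.
q·N_q = 22.88 × 25.8 = 590.3 kPa
0.5·γ·B·N_γ·s_γ = 0.5 × 17.6 × 2.4 × 34.7 × 0.6 = 439.72 kPa
q_ult = 590.3 + 439.72 = 1030 kPa.
q_all = q_ult / FS = 1030 / 2.5 = 412.01 kPa.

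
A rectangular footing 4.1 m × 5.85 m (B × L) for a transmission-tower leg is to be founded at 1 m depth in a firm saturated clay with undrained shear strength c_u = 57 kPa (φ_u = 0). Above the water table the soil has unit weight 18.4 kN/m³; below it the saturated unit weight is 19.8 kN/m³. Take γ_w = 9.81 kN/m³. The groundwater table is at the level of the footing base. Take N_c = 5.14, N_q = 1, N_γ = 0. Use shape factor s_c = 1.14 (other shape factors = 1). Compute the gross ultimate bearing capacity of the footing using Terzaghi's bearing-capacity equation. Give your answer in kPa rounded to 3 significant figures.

q = γ·D_f = 18.4 × 1 = 18.4 kPa.
c·N_c·s_c = 57 × 5.14 × 1.14 = 334 kPa
q·N_q = 18.4 × 1 = 18.4 kPa
q_ult = 334 + 18.4 = 352.4 kPa.

q_ult ≈ 352 kPa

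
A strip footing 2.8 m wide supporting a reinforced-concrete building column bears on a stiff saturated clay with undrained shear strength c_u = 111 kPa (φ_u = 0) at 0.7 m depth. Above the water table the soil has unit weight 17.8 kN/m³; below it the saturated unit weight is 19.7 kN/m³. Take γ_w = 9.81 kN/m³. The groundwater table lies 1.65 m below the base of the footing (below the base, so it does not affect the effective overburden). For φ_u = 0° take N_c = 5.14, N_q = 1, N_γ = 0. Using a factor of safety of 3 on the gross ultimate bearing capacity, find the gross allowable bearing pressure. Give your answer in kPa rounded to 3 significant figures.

Effective surcharge at the founding depth q = γ·D_f = 17.8 × 0.7 = 12.46 kPa.
q_ult = c·N_c + q·N_q
     = 111 × 5.14 + 12.46 × 1
     = 570.54 + 12.46 = 583 kPa.
q_all = 583 / 3 = 194.33 kPa.

q_all ≈ 194 kPa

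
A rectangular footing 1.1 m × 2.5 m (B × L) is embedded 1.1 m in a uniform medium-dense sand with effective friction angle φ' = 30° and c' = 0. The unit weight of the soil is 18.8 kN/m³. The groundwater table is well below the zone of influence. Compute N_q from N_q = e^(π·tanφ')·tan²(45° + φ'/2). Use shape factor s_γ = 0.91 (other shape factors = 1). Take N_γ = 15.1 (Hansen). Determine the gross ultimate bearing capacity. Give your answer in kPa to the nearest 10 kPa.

q_ult ≈ 520 kPa

tan30° = 0.5774, so N_q = e^(π×0.5774)·tan²(60°) = 6.134 × 3.0 = 18.4.
Effective surcharge at the founding depth q = γ·D_f = 18.8 × 1.1 = 20.68 kPa.
q_ult = q·N_q + 0.5·γ·B·N_γ·s_γ
     = 20.68 × 18.401 + 0.5 × 18.8 × 1.1 × 15.1 × 0.91
     = 380.54 + 142.08 = 522.62 kPa.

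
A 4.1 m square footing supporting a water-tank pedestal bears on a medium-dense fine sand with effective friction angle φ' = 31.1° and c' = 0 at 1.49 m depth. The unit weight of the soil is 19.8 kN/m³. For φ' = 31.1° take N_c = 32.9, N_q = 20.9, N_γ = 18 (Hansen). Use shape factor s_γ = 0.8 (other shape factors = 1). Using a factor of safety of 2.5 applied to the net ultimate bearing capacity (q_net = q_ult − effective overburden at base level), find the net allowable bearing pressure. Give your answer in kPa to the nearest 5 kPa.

q = γ·D_f = 19.8 × 1.49 = 29.502 kPa.
q·N_q = 29.502 × 20.9 = 616.59 kPa
0.5·γ·B·N_γ·s_γ = 0.5 × 19.8 × 4.1 × 18 × 0.8 = 584.5 kPa
q_ult = 616.59 + 584.5 = 1201.1 kPa.
Net ultimate: q_net = 1201.1 − 29.502 = 1171.6 kPa.
q_all(net) = 1171.6 / 2.5 = 468.63 kPa.

q_all(net) ≈ 470 kPa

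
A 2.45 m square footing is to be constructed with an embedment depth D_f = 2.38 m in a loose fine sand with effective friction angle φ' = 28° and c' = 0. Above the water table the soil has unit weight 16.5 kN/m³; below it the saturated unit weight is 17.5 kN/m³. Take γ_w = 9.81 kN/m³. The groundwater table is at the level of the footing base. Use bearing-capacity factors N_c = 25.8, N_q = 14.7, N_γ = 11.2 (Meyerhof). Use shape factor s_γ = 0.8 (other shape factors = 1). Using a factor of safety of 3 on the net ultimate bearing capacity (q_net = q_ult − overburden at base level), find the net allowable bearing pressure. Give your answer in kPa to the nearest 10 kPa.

q_all(net) ≈ 210 kPa

Overburden at base level: q = 16.5 × 2.38 = 39.27 kPa.
Below the base the soil is submerged, so the ½γBN_γ term uses γ' = 17.5 − 9.81 = 7.69 kN/m³.
Surcharge term q·N_q = 39.27 × 14.7 = 577.27 kPa; self-weight term 0.5·γ·B·N_γ·s_γ = 0.5 × 7.69 × 2.45 × 11.2 × 0.8 = 84.405 kPa.
q_ult = 577.27 + 84.405 = 661.67 kPa.
q_net = 661.67 − 39.27 = 622.4 kPa.
q_all(net) = 622.4 / 3 = 207.47 kPa.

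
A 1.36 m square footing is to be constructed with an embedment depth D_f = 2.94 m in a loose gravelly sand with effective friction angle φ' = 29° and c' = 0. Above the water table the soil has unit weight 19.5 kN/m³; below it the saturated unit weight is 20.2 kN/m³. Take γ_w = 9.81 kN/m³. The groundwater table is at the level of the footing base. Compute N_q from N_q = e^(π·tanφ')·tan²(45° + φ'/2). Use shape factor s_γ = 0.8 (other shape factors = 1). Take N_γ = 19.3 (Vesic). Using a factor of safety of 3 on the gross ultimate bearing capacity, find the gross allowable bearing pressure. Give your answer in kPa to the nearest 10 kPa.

N_q = e^(π·tan29°)·tan²(59.5°) = 16.44.
Effective surcharge at the founding depth q = γ·D_f = 19.5 × 2.94 = 57.33 kPa.
The water table coincides with the base, so in the self-weight term γ → γ' = 10.39 kN/m³.
q_ult = q·N_q + 0.5·γ·B·N_γ·s_γ
     = 57.33 × 16.443 + 0.5 × 10.39 × 1.36 × 19.3 × 0.8
     = 942.69 + 109.09 = 1051.8 kPa.
q_all = 1051.8 / 3 = 350.59 kPa.

q_all ≈ 350 kPa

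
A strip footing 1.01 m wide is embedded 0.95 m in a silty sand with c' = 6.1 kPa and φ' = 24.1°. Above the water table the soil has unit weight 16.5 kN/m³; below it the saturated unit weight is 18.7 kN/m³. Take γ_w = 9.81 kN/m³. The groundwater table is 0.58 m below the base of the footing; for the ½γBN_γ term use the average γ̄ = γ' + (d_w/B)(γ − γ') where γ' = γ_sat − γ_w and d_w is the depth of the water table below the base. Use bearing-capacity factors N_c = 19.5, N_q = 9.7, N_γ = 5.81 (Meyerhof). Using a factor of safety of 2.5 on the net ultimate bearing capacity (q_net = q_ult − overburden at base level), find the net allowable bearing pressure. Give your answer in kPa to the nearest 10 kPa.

q_all(net) ≈ 120 kPa

q = γ·D_f = 16.5 × 0.95 = 15.675 kPa.
γ' = 8.89 kN/m³; averaging over the depth B below the base, γ̄ = γ' + (d_w/B)(γ − γ') = 13.26 kN/m³.
c·N_c = 6.1 × 19.5 = 118.95 kPa
q·N_q = 15.675 × 9.7 = 152.05 kPa
0.5·γ·B·N_γ = 0.5 × 13.26 × 1.01 × 5.81 = 38.906 kPa
q_ult = 118.95 + 152.05 + 38.906 = 309.9 kPa.
q_net = 309.9 − 15.675 = 294.23 kPa.
q_all(net) = 294.23 / 2.5 = 117.69 kPa.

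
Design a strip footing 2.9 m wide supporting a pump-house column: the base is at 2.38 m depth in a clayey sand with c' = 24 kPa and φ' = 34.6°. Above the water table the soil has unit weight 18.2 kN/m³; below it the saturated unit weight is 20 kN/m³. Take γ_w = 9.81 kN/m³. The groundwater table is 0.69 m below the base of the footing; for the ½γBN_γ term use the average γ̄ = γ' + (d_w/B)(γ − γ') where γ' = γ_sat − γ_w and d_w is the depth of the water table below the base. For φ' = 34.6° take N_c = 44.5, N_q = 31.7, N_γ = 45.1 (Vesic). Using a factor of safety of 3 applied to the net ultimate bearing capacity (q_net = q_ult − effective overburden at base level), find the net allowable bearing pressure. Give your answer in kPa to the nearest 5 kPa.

q_all(net) ≈ 1065 kPa

Effective surcharge at the founding depth q = γ·D_f = 18.2 × 2.38 = 43.316 kPa.
With d_w = 0.69 m < B, γ̄ = 10.19 + (0.69/2.9) × (18.2 − 10.19) = 12.096 kN/m³.
q_ult = c·N_c + q·N_q + 0.5·γ·B·N_γ
     = 24 × 44.5 + 43.316 × 31.7 + 0.5 × 12.096 × 2.9 × 45.1
     = 1068 + 1373.1 + 791.01 = 3232.1 kPa.
Net ultimate: q_net = 3232.1 − 43.316 = 3188.8 kPa.
q_all(net) = 3188.8 / 3 = 1062.9 kPa.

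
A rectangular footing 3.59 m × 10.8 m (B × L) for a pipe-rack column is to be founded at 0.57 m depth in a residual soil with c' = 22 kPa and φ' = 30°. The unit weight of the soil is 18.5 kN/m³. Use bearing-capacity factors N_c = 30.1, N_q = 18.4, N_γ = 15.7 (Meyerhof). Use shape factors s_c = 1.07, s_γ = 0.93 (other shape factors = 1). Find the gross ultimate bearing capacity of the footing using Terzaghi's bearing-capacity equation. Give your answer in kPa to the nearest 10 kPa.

q_ult ≈ 1390 kPa

Overburden at base level: q = 18.5 × 0.57 = 10.545 kPa.
Cohesion term c·N_c·s_c = 22 × 30.1 × 1.07 = 708.55 kPa; surcharge term q·N_q = 10.545 × 18.4 = 194.03 kPa; self-weight term 0.5·γ·B·N_γ·s_γ = 0.5 × 18.5 × 3.59 × 15.7 × 0.93 = 484.86 kPa.
q_ult = 708.55 + 194.03 + 484.86 = 1387.4 kPa.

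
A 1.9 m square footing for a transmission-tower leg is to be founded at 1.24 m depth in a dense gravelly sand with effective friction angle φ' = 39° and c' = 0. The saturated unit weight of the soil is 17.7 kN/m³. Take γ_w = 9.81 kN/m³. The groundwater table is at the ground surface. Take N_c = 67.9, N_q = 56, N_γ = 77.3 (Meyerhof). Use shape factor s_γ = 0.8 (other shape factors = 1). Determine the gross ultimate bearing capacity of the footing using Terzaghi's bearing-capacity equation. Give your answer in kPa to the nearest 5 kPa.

With the water table at the surface the whole profile is submerged: γ' = 17.7 − 9.81 = 7.89 kN/m³, so q = γ'·D_f = 9.7836 kPa; the same γ' applies in the ½γBN_γ term.
q_ult = q·N_q + 0.5·γ·B·N_γ·s_γ
     = 9.7836 × 56 + 0.5 × 7.89 × 1.9 × 77.3 × 0.8
     = 547.88 + 463.52 = 1011.4 kPa.

q_ult ≈ 1010 kPa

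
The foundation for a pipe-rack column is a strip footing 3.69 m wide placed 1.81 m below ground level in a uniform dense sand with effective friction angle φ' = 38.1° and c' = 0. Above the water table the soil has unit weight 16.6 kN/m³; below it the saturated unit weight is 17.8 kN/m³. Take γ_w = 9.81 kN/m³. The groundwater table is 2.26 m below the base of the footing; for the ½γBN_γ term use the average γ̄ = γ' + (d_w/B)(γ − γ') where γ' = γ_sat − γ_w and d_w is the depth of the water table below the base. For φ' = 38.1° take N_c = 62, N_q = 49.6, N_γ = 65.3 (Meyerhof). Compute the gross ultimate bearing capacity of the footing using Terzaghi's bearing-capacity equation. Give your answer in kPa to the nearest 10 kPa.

q_ult ≈ 3090 kPa

Effective surcharge at the founding depth q = γ·D_f = 16.6 × 1.81 = 30.046 kPa.
With d_w = 2.26 m < B, γ̄ = 7.99 + (2.26/3.69) × (16.6 − 7.99) = 13.263 kN/m³.
q_ult = q·N_q + 0.5·γ·B·N_γ
     = 30.046 × 49.6 + 0.5 × 13.263 × 3.69 × 65.3
     = 1490.3 + 1597.9 = 3088.2 kPa.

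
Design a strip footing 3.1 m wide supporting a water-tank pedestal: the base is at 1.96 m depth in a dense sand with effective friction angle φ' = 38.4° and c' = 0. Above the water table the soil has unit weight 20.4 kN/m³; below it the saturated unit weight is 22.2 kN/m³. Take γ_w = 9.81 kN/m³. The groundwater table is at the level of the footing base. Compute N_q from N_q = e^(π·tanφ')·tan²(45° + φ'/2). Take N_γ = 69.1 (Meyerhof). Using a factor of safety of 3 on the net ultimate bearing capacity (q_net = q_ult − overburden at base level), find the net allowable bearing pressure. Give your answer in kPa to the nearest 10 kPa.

N_q = e^(π·tan38.4°)·tan²(64.2°) = 51.61.
Overburden at base level: q = 20.4 × 1.96 = 39.984 kPa.
Below the base the soil is submerged, so the ½γBN_γ term uses γ' = 22.2 − 9.81 = 12.39 kN/m³.
Surcharge term q·N_q = 39.984 × 51.611 = 2063.6 kPa; self-weight term 0.5·γ·B·N_γ = 0.5 × 12.39 × 3.1 × 69.1 = 1327 kPa.
q_ult = 2063.6 + 1327 = 3390.7 kPa.
q_net = 3390.7 − 39.984 = 3350.7 kPa.
q_all(net) = 3350.7 / 3 = 1116.9 kPa.

q_all(net) ≈ 1120 kPa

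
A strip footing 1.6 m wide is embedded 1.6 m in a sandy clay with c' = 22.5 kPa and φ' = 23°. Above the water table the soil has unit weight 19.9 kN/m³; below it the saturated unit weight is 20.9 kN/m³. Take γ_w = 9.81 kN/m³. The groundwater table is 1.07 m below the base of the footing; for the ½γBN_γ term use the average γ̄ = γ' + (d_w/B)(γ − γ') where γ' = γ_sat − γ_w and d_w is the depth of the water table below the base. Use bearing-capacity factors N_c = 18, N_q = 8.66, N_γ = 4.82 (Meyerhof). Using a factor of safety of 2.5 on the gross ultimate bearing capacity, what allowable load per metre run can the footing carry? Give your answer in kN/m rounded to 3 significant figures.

Overburden at base level: q = 19.9 × 1.6 = 31.84 kPa.
The water table is 1.07 m below the base (< B = 1.6 m), so the ½γBN_γ term uses γ̄ = γ' + (d_w/B)(γ − γ') = 11.09 + (1.07/1.6)(19.9 − 11.09) = 16.982 kN/m³.
Cohesion term c·N_c = 22.5 × 18 = 405 kPa; surcharge term q·N_q = 31.84 × 8.66 = 275.73 kPa; self-weight term 0.5·γ·B·N_γ = 0.5 × 16.982 × 1.6 × 4.82 = 65.481 kPa.
q_ult = 405 + 275.73 + 65.481 = 746.22 kPa.
Gross allowable pressure q_all = 746.22 / 2.5 = 298.49 kPa.
Allowable wall load = q_all × B = 298.49 × 1.6 = 477.58 kN per metre run.

≈ 478 kN/m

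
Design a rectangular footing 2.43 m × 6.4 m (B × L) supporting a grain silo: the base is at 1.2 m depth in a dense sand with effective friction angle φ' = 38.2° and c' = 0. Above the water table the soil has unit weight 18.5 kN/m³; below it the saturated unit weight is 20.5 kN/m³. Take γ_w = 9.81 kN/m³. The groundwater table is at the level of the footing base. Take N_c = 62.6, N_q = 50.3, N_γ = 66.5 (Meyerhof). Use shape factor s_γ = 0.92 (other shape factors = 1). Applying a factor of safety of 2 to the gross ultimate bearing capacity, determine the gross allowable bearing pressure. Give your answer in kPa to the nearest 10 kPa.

q_all ≈ 960 kPa

Effective surcharge at the founding depth q = γ·D_f = 18.5 × 1.2 = 22.2 kPa.
The water table coincides with the base, so in the self-weight term γ → γ' = 10.69 kN/m³.
q_ult = q·N_q + 0.5·γ·B·N_γ·s_γ
     = 22.2 × 50.3 + 0.5 × 10.69 × 2.43 × 66.5 × 0.92
     = 1116.7 + 794.63 = 1911.3 kPa.
q_all = q_ult / FS = 1911.3 / 2 = 955.64 kPa.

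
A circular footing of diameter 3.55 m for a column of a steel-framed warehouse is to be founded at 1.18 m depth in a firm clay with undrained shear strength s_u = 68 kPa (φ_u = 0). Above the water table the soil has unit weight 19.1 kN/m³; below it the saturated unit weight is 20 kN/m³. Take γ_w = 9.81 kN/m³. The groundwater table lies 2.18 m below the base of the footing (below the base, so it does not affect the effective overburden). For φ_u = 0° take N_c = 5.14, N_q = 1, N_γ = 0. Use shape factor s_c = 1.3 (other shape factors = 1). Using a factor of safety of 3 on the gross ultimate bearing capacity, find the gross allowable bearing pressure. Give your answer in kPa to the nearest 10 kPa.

q_all ≈ 160 kPa

Effective surcharge at the founding depth q = γ·D_f = 19.1 × 1.18 = 22.538 kPa.
q_ult = c·N_c·s_c + q·N_q
     = 68 × 5.14 × 1.3 + 22.538 × 1
     = 454.38 + 22.538 = 476.91 kPa.
q_all = 476.91 / 3 = 158.97 kPa.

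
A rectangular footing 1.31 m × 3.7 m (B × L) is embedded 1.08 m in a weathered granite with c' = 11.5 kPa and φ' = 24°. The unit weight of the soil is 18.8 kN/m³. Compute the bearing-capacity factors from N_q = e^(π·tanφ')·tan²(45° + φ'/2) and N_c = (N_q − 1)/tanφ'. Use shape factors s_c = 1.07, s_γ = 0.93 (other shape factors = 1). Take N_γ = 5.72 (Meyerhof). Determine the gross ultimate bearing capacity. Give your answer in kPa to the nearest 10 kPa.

tan24° = 0.4452, so N_q = e^(π×0.4452)·tan²(57°) = 4.05 × 2.371 = 9.6.
N_c = (9.6 − 1)/tan24° = 19.32.
Effective surcharge at the founding depth q = γ·D_f = 18.8 × 1.08 = 20.304 kPa.
q_ult = c·N_c·s_c + q·N_q + 0.5·γ·B·N_γ·s_γ
     = 11.5 × 19.324 × 1.07 + 20.304 × 9.6034 + 0.5 × 18.8 × 1.31 × 5.72 × 0.93
     = 237.78 + 194.99 + 65.506 = 498.27 kPa.

q_ult ≈ 500 kPa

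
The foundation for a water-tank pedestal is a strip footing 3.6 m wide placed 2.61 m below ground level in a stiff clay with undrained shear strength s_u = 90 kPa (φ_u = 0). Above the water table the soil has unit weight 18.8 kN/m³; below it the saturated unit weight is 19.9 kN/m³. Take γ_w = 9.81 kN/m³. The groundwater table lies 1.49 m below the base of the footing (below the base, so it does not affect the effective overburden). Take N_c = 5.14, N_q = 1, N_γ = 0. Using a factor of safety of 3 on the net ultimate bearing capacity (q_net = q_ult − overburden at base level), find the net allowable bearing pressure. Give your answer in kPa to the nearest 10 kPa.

Effective surcharge at the founding depth q = γ·D_f = 18.8 × 2.61 = 49.068 kPa.
q_ult = c·N_c + q·N_q
     = 90 × 5.14 + 49.068 × 1
     = 462.6 + 49.068 = 511.67 kPa.
q_net = 511.67 − 49.068 = 462.6 kPa.
q_all(net) = 462.6 / 3 = 154.2 kPa.

q_all(net) ≈ 150 kPa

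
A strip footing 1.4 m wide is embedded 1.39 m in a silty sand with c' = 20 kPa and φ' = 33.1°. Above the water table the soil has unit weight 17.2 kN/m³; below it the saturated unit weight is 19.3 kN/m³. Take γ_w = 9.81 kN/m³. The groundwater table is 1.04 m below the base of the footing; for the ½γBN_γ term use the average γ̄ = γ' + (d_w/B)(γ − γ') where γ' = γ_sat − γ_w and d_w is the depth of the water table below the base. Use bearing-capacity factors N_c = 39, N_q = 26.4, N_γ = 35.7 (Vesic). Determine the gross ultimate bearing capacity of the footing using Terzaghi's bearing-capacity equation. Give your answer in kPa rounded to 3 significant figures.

q_ult ≈ 1790 kPa

q = γ·D_f = 17.2 × 1.39 = 23.908 kPa.
γ' = 9.49 kN/m³; averaging over the depth B below the base, γ̄ = γ' + (d_w/B)(γ − γ') = 15.217 kN/m³.
c·N_c = 20 × 39 = 780 kPa
q·N_q = 23.908 × 26.4 = 631.17 kPa
0.5·γ·B·N_γ = 0.5 × 15.217 × 1.4 × 35.7 = 380.28 kPa
q_ult = 780 + 631.17 + 380.28 = 1791.5 kPa.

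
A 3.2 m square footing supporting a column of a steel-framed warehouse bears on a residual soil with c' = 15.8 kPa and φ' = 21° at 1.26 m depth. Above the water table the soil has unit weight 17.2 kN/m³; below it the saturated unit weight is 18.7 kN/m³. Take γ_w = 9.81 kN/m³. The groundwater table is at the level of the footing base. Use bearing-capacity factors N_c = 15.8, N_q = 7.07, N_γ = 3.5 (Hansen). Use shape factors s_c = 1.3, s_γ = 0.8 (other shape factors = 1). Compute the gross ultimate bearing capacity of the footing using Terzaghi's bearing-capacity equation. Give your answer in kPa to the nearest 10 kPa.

q_ult ≈ 520 kPa

Effective surcharge at the founding depth q = γ·D_f = 17.2 × 1.26 = 21.672 kPa.
The water table coincides with the base, so in the self-weight term γ → γ' = 8.89 kN/m³.
q_ult = c·N_c·s_c + q·N_q + 0.5·γ·B·N_γ·s_γ
     = 15.8 × 15.8 × 1.3 + 21.672 × 7.07 + 0.5 × 8.89 × 3.2 × 3.5 × 0.8
     = 324.53 + 153.22 + 39.827 = 517.58 kPa.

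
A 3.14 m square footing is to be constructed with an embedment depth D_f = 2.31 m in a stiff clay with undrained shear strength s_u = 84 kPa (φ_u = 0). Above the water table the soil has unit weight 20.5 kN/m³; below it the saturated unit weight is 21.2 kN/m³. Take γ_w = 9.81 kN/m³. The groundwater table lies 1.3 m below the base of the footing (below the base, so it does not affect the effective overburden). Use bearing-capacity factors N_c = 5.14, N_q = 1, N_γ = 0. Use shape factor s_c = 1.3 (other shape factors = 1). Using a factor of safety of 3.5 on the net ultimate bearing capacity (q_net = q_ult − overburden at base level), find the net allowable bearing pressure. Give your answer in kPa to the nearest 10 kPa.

q_all(net) ≈ 160 kPa

Effective surcharge at the founding depth q = γ·D_f = 20.5 × 2.31 = 47.355 kPa.
q_ult = c·N_c·s_c + q·N_q
     = 84 × 5.14 × 1.3 + 47.355 × 1
     = 561.29 + 47.355 = 608.64 kPa.
q_net = 608.64 − 47.355 = 561.29 kPa.
q_all(net) = 561.29 / 3.5 = 160.37 kPa.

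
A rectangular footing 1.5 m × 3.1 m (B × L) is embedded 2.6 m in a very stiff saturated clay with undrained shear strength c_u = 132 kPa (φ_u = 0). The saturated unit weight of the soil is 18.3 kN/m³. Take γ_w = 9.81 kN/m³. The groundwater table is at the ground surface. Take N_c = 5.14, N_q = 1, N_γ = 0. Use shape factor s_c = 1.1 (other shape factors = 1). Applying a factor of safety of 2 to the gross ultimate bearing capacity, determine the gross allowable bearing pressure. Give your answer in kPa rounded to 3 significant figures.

q_all ≈ 384 kPa

With the water table at the surface the whole profile is submerged: γ' = 18.3 − 9.81 = 8.49 kN/m³, so q = γ'·D_f = 22.074 kPa.
q_ult = c·N_c·s_c + q·N_q
     = 132 × 5.14 × 1.1 + 22.074 × 1
     = 746.33 + 22.074 = 768.4 kPa.
q_all = q_ult / FS = 768.4 / 2 = 384.2 kPa.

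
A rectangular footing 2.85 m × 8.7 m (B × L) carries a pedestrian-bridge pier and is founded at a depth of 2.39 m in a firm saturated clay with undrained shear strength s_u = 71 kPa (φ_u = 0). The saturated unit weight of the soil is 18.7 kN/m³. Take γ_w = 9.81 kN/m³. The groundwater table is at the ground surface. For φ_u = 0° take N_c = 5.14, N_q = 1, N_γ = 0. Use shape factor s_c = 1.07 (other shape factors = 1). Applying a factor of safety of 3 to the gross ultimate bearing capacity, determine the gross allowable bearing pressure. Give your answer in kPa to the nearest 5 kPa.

With the water table at the surface the whole profile is submerged: γ' = 18.7 − 9.81 = 8.89 kN/m³, so q = γ'·D_f = 21.247 kPa.
q_ult = c·N_c·s_c + q·N_q
     = 71 × 5.14 × 1.07 + 21.247 × 1
     = 390.49 + 21.247 = 411.73 kPa.
q_all = q_ult / FS = 411.73 / 3 = 137.24 kPa.

q_all ≈ 135 kPa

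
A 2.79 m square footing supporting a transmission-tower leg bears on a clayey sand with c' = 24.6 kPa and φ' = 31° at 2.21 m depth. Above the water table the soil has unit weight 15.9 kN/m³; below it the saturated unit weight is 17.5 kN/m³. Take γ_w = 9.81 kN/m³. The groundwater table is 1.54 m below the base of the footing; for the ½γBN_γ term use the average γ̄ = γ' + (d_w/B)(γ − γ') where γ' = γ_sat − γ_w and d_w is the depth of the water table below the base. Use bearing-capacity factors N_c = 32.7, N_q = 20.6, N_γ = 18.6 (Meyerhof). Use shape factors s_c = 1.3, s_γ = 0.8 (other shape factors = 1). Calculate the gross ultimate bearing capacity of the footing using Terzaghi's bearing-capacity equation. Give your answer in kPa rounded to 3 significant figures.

q_ult ≈ 2020 kPa

Overburden at base level: q = 15.9 × 2.21 = 35.139 kPa.
The water table is 1.54 m below the base (< B = 2.79 m), so the ½γBN_γ term uses γ̄ = γ' + (d_w/B)(γ − γ') = 7.69 + (1.54/2.79)(15.9 − 7.69) = 12.222 kN/m³.
Cohesion term c·N_c·s_c = 24.6 × 32.7 × 1.3 = 1045.7 kPa; surcharge term q·N_q = 35.139 × 20.6 = 723.86 kPa; self-weight term 0.5·γ·B·N_γ·s_γ = 0.5 × 12.222 × 2.79 × 18.6 × 0.8 = 253.69 kPa.
q_ult = 1045.7 + 723.86 + 253.69 = 2023.3 kPa.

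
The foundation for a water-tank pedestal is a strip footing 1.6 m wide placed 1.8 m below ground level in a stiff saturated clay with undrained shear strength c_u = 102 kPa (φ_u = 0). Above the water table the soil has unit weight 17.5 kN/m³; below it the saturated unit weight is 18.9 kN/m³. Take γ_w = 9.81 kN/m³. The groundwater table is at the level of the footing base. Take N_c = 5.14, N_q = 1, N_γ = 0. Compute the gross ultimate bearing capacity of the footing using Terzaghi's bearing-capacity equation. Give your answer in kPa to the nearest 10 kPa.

q_ult ≈ 560 kPa

q = γ·D_f = 17.5 × 1.8 = 31.5 kPa.
c·N_c = 102 × 5.14 = 524.28 kPa
q·N_q = 31.5 × 1 = 31.5 kPa
q_ult = 524.28 + 31.5 = 555.78 kPa.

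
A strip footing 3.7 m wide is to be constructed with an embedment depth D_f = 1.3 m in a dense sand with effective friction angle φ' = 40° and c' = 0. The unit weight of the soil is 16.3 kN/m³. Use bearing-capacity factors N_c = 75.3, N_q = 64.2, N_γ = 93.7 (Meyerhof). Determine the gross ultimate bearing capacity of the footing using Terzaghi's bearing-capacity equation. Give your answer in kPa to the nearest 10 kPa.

q_ult ≈ 4190 kPa

Effective surcharge at the founding depth q = γ·D_f = 16.3 × 1.3 = 21.19 kPa.
q_ult = q·N_q + 0.5·γ·B·N_γ
     = 21.19 × 64.2 + 0.5 × 16.3 × 3.7 × 93.7
     = 1360.4 + 2825.5 = 4185.9 kPa.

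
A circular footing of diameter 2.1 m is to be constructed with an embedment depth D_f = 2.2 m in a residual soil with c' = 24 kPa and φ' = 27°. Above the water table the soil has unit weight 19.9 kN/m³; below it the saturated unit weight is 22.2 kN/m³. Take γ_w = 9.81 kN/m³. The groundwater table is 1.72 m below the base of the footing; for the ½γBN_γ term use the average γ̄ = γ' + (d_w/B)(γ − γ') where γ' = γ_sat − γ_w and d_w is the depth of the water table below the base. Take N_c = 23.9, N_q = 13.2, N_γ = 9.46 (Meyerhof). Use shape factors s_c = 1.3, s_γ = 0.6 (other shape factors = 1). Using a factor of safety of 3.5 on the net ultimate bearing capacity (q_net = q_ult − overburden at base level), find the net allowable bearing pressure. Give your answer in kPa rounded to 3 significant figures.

Effective surcharge at the founding depth q = γ·D_f = 19.9 × 2.2 = 43.78 kPa.
With d_w = 1.72 m < B, γ̄ = 12.39 + (1.72/2.1) × (19.9 − 12.39) = 18.541 kN/m³.
q_ult = c·N_c·s_c + q·N_q + 0.5·γ·B·N_γ·s_γ
     = 24 × 23.9 × 1.3 + 43.78 × 13.2 + 0.5 × 18.541 × 2.1 × 9.46 × 0.6
     = 745.68 + 577.9 + 110.5 = 1434.1 kPa.
q_net = 1434.1 − 43.78 = 1390.3 kPa.
q_all(net) = 1390.3 / 3.5 = 397.23 kPa.

q_all(net) ≈ 397 kPa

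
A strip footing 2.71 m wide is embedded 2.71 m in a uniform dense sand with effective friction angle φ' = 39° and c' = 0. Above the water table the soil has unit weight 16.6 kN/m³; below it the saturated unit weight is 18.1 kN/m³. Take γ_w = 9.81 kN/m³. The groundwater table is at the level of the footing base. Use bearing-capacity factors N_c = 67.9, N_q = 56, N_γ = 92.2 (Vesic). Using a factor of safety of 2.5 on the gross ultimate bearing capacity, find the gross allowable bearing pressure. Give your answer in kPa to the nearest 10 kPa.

q_all ≈ 1420 kPa

q = γ·D_f = 16.6 × 2.71 = 44.986 kPa.
For the ½γBN_γ term take γ' = 18.1 − 9.81 = 8.29 kN/m³ (soil below base is submerged).
q·N_q = 44.986 × 56 = 2519.2 kPa
0.5·γ·B·N_γ = 0.5 × 8.29 × 2.71 × 92.2 = 1035.7 kPa
q_ult = 2519.2 + 1035.7 = 3554.9 kPa.
q_all = 3554.9 / 2.5 = 1422 kPa.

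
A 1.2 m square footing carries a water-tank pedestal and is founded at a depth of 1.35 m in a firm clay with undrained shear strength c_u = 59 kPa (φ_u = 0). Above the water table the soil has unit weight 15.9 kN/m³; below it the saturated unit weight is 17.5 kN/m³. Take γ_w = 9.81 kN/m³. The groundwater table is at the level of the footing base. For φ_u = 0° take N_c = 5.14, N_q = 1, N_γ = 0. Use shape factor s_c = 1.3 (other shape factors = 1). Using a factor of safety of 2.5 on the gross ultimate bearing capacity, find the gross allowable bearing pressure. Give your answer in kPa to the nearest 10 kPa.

q = γ·D_f = 15.9 × 1.35 = 21.465 kPa.
c·N_c·s_c = 59 × 5.14 × 1.3 = 394.24 kPa
q·N_q = 21.465 × 1 = 21.465 kPa
q_ult = 394.24 + 21.465 = 415.7 kPa.
q_all = 415.7 / 2.5 = 166.28 kPa.

q_all ≈ 170 kPa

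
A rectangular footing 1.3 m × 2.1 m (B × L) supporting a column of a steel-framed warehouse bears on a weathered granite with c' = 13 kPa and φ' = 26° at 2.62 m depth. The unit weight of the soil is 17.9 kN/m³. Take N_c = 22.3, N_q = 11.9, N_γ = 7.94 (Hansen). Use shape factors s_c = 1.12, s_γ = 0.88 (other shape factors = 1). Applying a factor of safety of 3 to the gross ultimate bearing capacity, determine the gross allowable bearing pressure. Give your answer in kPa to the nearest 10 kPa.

q_all ≈ 320 kPa

Overburden at base level: q = 17.9 × 2.62 = 46.898 kPa.
Cohesion term c·N_c·s_c = 13 × 22.3 × 1.12 = 324.69 kPa; surcharge term q·N_q = 46.898 × 11.9 = 558.09 kPa; self-weight term 0.5·γ·B·N_γ·s_γ = 0.5 × 17.9 × 1.3 × 7.94 × 0.88 = 81.296 kPa.
q_ult = 324.69 + 558.09 + 81.296 = 964.07 kPa.
q_all = q_ult / FS = 964.07 / 3 = 321.36 kPa.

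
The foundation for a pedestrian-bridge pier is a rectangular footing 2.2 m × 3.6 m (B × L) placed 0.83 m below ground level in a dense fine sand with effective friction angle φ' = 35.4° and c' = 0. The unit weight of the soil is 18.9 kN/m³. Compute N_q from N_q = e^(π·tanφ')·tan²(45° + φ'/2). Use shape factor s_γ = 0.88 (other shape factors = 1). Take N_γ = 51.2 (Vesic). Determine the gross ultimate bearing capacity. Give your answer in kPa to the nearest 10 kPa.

tan35.4° = 0.7107, so N_q = e^(π×0.7107)·tan²(62.7°) = 9.324 × 3.754 = 35.
Effective surcharge at the founding depth q = γ·D_f = 18.9 × 0.83 = 15.687 kPa.
q_ult = q·N_q + 0.5·γ·B·N_γ·s_γ
     = 15.687 × 35.001 + 0.5 × 18.9 × 2.2 × 51.2 × 0.88
     = 549.06 + 936.71 = 1485.8 kPa.

q_ult ≈ 1490 kPa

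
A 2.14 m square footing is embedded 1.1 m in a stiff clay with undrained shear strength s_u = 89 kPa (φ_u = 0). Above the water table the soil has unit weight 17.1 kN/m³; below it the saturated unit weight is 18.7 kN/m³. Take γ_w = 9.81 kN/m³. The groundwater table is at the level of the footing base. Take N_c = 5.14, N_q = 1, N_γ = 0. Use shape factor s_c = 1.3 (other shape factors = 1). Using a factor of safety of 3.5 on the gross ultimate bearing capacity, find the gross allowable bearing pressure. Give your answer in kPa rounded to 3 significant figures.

q = γ·D_f = 17.1 × 1.1 = 18.81 kPa.
c·N_c·s_c = 89 × 5.14 × 1.3 = 594.7 kPa
q·N_q = 18.81 × 1 = 18.81 kPa
q_ult = 594.7 + 18.81 = 613.51 kPa.
q_all = 613.51 / 3.5 = 175.29 kPa.

q_all ≈ 175 kPa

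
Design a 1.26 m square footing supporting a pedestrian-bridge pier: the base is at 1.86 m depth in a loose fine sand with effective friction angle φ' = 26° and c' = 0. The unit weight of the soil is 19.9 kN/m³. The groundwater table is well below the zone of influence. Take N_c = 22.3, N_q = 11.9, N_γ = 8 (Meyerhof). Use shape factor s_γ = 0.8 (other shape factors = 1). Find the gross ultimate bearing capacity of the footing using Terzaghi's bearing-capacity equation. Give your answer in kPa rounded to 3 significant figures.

q_ult ≈ 521 kPa

Effective surcharge at the founding depth q = γ·D_f = 19.9 × 1.86 = 37.014 kPa.
q_ult = q·N_q + 0.5·γ·B·N_γ·s_γ
     = 37.014 × 11.9 + 0.5 × 19.9 × 1.26 × 8 × 0.8
     = 440.47 + 80.237 = 520.7 kPa.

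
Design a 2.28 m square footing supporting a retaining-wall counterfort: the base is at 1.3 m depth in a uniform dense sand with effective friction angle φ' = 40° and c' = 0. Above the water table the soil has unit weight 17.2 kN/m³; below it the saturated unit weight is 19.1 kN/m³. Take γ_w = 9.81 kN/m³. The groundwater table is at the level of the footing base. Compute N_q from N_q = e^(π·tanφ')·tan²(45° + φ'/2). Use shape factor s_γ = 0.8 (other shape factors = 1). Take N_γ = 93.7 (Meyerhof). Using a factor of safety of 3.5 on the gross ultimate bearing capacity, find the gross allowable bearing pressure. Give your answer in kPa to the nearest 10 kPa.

q_all ≈ 640 kPa

N_q = e^(π·tan40°)·tan²(65°) = 64.2.
Effective surcharge at the founding depth q = γ·D_f = 17.2 × 1.3 = 22.36 kPa.
The water table coincides with the base, so in the self-weight term γ → γ' = 9.29 kN/m³.
q_ult = q·N_q + 0.5·γ·B·N_γ·s_γ
     = 22.36 × 64.195 + 0.5 × 9.29 × 2.28 × 93.7 × 0.8
     = 1435.4 + 793.87 = 2229.3 kPa.
q_all = 2229.3 / 3.5 = 636.94 kPa.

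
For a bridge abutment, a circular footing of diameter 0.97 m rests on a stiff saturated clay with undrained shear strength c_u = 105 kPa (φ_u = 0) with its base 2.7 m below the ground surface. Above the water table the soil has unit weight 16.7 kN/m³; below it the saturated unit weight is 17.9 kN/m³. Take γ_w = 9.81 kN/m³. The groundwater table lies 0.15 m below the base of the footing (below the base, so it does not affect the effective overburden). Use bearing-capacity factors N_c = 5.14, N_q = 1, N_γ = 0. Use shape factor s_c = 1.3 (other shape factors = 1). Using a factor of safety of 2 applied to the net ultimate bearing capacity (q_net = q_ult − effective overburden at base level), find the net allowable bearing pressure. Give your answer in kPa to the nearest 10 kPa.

q_all(net) ≈ 350 kPa

q = γ·D_f = 16.7 × 2.7 = 45.09 kPa.
c·N_c·s_c = 105 × 5.14 × 1.3 = 701.61 kPa
q·N_q = 45.09 × 1 = 45.09 kPa
q_ult = 701.61 + 45.09 = 746.7 kPa.
Net ultimate: q_net = 746.7 − 45.09 = 701.61 kPa.
q_all(net) = 701.61 / 2 = 350.8 kPa.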